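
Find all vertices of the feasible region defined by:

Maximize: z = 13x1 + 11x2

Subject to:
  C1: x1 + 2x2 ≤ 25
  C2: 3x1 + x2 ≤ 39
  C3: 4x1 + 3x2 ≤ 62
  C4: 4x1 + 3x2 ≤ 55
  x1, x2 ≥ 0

(0, 0), (13, 0), (12.4, 1.8), (7, 9), (0, 12.5)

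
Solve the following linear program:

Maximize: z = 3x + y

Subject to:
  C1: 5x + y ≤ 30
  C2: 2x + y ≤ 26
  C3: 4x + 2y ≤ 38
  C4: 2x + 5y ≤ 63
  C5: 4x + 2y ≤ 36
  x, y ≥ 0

Evaluate the objective at each vertex of the feasible region:
  z(0, 0) = 0
  z(6, 0) = 18
  z(4, 10) = 22  ←
  z(3.375, 11.25) = 21.38
  z(0, 12.6) = 12.6
The maximum is at x = 4, y = 10.

x = 4, y = 10, z = 22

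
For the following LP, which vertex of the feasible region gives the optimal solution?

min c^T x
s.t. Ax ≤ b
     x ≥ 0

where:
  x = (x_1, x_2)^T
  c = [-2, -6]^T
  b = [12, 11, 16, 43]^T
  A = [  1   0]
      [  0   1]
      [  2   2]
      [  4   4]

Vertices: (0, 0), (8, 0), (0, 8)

Evaluate the objective at each vertex of the feasible region:
  z(0, 0) = 0
  z(8, 0) = -16
  z(0, 8) = -48  ←
The minimum is at x_1 = 0, x_2 = 8.

(0, 8)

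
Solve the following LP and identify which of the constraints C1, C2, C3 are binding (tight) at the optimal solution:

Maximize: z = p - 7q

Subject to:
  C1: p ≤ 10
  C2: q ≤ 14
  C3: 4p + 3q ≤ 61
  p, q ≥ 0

At p = 10, q = 0, compute slack b - a·x for each constraint:
  C1: 10 − 10 = 0  (binding)
  C2: 14 − 0 = 14  (slack)
  C3: 61 − 40 = 21  (slack)

Optimal: p = 10, q = 0
Binding: C1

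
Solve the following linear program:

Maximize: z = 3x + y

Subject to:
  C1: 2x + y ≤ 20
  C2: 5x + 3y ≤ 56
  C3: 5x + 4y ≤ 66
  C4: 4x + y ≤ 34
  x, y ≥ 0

Evaluate the objective at each vertex of the feasible region:
  z(0, 0) = 0
  z(8.5, 0) = 25.5
  z(7, 6) = 27  ←
  z(4.667, 10.67) = 24.67
  z(0, 16.5) = 16.5
The maximum is at x = 7, y = 6.

x = 7, y = 6, z = 27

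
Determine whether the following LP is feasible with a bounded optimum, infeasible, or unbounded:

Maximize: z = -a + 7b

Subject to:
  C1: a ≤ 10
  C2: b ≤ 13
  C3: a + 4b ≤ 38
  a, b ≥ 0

Feasible with a bounded optimal solution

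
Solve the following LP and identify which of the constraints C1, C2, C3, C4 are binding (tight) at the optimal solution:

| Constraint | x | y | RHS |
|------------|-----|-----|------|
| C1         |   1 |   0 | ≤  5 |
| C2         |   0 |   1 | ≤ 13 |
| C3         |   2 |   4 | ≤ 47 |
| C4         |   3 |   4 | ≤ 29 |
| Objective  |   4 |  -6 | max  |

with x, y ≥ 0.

At x = 5, y = 0, compute slack b - a·x for each constraint:
  C1: 5 − 5 = 0  (binding)
  C2: 13 − 0 = 13  (slack)
  C3: 47 − 10 = 37  (slack)
  C4: 29 − 15 = 14  (slack)

Optimal: x = 5, y = 0
Binding: C1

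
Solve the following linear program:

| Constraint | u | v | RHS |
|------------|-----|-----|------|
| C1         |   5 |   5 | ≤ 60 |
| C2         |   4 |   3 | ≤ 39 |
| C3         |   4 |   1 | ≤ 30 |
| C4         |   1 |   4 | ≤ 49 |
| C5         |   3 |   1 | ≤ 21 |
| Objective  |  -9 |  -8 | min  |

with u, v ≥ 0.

Evaluate the objective at each vertex of the feasible region:
  z(0, 0) = 0
  z(7, 0) = -63
  z(4.8, 6.6) = -96
  z(3, 9) = -99  ←
  z(0, 12) = -96
The minimum is at u = 3, v = 9.

u = 3, v = 9, z = -99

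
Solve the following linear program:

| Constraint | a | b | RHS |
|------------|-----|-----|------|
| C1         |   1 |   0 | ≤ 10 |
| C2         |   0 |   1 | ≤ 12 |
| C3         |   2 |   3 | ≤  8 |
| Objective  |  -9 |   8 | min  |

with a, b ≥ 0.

Evaluate the objective at each vertex of the feasible region:
  z(0, 0) = 0
  z(4, 0) = -36  ←
  z(0, 2.667) = 21.33
The minimum is at a = 4, b = 0.

a = 4, b = 0, z = -36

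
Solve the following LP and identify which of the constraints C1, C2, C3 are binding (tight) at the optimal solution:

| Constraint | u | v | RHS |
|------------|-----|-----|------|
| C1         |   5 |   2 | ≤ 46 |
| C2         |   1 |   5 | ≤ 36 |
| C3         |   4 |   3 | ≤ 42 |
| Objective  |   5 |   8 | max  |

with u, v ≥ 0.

At u = 6, v = 6, compute slack b - a·x for each constraint:
  C1: 46 − 42 = 4  (slack)
  C2: 36 − 36 = 0  (binding)
  C3: 42 − 42 = 0  (binding)

Optimal: u = 6, v = 6
Binding: C2, C3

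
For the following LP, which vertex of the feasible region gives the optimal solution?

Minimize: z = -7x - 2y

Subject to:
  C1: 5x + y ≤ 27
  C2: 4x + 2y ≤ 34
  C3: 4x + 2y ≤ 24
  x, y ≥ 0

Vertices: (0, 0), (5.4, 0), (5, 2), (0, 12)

Evaluate the objective at each vertex of the feasible region:
  z(0, 0) = 0
  z(5.4, 0) = -37.8
  z(5, 2) = -39  ←
  z(0, 12) = -24
The minimum is at x = 5, y = 2.

(5, 2)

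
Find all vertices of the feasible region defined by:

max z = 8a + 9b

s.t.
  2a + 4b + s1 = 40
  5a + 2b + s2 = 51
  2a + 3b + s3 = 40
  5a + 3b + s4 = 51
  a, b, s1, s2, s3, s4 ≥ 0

(0, 0), (10.2, 0), (6, 7), (0, 10)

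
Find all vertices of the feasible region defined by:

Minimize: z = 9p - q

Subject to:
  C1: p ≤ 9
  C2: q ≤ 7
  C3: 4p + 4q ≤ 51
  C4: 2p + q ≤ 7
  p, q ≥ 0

(0, 0), (3.5, 0), (0, 7)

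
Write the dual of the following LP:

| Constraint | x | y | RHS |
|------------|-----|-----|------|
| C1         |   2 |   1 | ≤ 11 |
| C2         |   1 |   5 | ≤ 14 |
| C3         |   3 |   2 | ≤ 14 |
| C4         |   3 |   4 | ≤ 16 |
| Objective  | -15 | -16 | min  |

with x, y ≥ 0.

Primal min cᵀx s.t. Ax ≤ b, x ≥ 0  →  Dual max −bᵀy s.t. Aᵀy ≥ −c, y ≥ 0.

Maximize: z = -11y1 - 14y2 - 14y3 - 16y4

Subject to:
  2y1 + y2 + 3y3 + 3y4 ≥ 15
  y1 + 5y2 + 2y3 + 4y4 ≥ 16
  y1, y2, y3, y4 ≥ 0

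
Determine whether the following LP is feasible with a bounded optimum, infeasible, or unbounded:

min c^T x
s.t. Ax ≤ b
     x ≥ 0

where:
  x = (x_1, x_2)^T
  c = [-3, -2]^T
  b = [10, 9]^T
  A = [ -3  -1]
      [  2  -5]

Unbounded (objective can decrease without bound)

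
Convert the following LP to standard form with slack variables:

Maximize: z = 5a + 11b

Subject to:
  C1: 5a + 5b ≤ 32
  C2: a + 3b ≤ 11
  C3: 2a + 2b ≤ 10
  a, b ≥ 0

max z = 5a + 11b

s.t.
  5a + 5b + s1 = 32
  a + 3b + s2 = 11
  2a + 2b + s3 = 10
  a, b, s1, s2, s3 ≥ 0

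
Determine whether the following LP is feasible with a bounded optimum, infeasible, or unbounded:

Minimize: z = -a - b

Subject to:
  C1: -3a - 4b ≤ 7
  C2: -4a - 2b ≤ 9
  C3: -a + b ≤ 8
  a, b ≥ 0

Unbounded (objective can decrease without bound)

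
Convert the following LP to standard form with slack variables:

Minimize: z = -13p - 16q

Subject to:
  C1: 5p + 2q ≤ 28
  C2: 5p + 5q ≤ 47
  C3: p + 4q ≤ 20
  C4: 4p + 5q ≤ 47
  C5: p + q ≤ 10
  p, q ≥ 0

min z = -13p - 16q

s.t.
  5p + 2q + s1 = 28
  5p + 5q + s2 = 47
  p + 4q + s3 = 20
  4p + 5q + s4 = 47
  p + q + s5 = 10
  p, q, s1, s2, s3, s4, s5 ≥ 0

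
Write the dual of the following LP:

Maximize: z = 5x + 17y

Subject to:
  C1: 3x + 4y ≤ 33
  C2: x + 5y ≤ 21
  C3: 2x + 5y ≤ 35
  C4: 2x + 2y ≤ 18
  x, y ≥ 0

Primal max cᵀx s.t. Ax ≤ b, x ≥ 0  →  Dual min bᵀy s.t. Aᵀy ≥ c, y ≥ 0.

Minimize: z = 33y1 + 21y2 + 35y3 + 18y4

Subject to:
  3y1 + y2 + 2y3 + 2y4 ≥ 5
  4y1 + 5y2 + 5y3 + 2y4 ≥ 17
  y1, y2, y3, y4 ≥ 0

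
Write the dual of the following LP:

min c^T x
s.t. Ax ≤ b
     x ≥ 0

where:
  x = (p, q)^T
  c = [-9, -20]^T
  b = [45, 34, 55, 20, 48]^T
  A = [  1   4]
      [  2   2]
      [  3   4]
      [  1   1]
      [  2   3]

Primal min cᵀx s.t. Ax ≤ b, x ≥ 0  →  Dual max −bᵀy s.t. Aᵀy ≥ −c, y ≥ 0.

Maximize: z = -45y1 - 34y2 - 55y3 - 20y4 - 48y5

Subject to:
  y1 + 2y2 + 3y3 + y4 + 2y5 ≥ 9
  4y1 + 2y2 + 4y3 + y4 + 3y5 ≥ 20
  y1, y2, y3, y4, y5 ≥ 0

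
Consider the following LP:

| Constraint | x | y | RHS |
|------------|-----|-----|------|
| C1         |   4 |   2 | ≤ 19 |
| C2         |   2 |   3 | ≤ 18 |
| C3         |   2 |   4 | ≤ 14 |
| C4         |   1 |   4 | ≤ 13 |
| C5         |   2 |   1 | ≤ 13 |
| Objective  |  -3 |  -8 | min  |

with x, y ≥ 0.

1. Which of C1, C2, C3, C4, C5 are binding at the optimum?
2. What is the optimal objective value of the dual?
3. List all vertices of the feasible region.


1. C3, C4
2. -27
3. (0, 0), (4.75, 0), (4, 1.5), (1, 3), (0, 3.25)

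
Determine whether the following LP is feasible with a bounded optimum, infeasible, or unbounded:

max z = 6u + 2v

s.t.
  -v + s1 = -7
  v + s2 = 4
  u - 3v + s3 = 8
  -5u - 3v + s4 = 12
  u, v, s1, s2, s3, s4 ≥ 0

Infeasible (no feasible solution exists)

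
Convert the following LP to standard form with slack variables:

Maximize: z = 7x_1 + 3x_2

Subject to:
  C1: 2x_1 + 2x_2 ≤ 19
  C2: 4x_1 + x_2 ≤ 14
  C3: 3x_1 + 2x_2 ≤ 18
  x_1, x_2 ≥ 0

max z = 7x_1 + 3x_2

s.t.
  2x_1 + 2x_2 + s1 = 19
  4x_1 + x_2 + s2 = 14
  3x_1 + 2x_2 + s3 = 18
  x_1, x_2, s1, s2, s3 ≥ 0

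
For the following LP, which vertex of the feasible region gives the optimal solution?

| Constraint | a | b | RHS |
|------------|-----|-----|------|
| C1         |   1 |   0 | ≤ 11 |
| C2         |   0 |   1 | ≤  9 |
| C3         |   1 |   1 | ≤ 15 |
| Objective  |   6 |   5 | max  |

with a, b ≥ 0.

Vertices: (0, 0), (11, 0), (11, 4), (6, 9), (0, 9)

Evaluate the objective at each vertex of the feasible region:
  z(0, 0) = 0
  z(11, 0) = 66
  z(11, 4) = 86  ←
  z(6, 9) = 81
  z(0, 9) = 45
The maximum is at a = 11, b = 4.

(11, 4)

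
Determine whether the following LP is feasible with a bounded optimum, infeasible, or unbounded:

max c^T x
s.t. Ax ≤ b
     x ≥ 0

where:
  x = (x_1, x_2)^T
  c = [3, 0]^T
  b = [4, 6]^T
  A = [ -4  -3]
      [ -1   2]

Unbounded (objective can increase without bound)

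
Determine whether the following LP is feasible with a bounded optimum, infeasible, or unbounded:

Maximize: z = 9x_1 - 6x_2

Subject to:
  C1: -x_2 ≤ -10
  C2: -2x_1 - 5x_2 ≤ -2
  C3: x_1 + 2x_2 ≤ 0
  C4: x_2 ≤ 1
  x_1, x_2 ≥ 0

Infeasible (no feasible solution exists)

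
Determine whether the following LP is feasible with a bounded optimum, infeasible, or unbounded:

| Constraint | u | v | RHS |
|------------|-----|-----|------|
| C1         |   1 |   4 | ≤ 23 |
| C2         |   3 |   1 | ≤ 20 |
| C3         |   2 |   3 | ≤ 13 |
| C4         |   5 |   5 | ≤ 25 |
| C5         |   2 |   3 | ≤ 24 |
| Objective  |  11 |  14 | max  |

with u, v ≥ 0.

Feasible with a bounded optimal solution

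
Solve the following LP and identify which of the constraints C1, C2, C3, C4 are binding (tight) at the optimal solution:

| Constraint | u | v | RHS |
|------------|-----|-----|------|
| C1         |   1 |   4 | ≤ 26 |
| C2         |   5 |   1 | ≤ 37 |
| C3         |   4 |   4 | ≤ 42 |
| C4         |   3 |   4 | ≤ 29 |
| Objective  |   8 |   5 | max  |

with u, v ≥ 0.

At u = 7, v = 2, compute slack b - a·x for each constraint:
  C1: 26 − 15 = 11  (slack)
  C2: 37 − 37 = 0  (binding)
  C3: 42 − 36 = 6  (slack)
  C4: 29 − 29 = 0  (binding)

Optimal: u = 7, v = 2
Binding: C2, C4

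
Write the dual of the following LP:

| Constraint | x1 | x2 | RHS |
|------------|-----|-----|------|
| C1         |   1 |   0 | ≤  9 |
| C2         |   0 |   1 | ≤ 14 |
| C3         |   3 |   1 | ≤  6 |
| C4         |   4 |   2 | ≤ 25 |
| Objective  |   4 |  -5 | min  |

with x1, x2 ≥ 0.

Primal min cᵀx s.t. Ax ≤ b, x ≥ 0  →  Dual max −bᵀy s.t. Aᵀy ≥ −c, y ≥ 0.

Maximize: z = -9y1 - 14y2 - 6y3 - 25y4

Subject to:
  y1 + 3y3 + 4y4 ≥ -4
  y2 + y3 + 2y4 ≥ 5
  y1, y2, y3, y4 ≥ 0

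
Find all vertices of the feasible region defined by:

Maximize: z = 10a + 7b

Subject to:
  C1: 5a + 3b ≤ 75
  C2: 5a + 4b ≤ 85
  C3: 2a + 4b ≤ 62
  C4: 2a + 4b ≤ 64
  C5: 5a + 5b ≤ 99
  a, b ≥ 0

(0, 0), (15, 0), (9, 10), (7.667, 11.67), (0, 15.5)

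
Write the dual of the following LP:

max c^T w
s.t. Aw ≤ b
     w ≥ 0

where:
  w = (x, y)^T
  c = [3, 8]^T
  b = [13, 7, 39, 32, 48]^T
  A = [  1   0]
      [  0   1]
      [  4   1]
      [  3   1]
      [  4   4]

Primal max cᵀx s.t. Ax ≤ b, x ≥ 0  →  Dual min bᵀy s.t. Aᵀy ≥ c, y ≥ 0.

Minimize: z = 13y1 + 7y2 + 39y3 + 32y4 + 48y5

Subject to:
  y1 + 4y3 + 3y4 + 4y5 ≥ 3
  y2 + y3 + y4 + 4y5 ≥ 8
  y1, y2, y3, y4, y5 ≥ 0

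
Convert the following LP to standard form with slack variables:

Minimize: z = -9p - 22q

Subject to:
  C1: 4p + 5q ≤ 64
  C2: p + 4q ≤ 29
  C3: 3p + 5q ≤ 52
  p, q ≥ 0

min z = -9p - 22q

s.t.
  4p + 5q + s1 = 64
  p + 4q + s2 = 29
  3p + 5q + s3 = 52
  p, q, s1, s2, s3 ≥ 0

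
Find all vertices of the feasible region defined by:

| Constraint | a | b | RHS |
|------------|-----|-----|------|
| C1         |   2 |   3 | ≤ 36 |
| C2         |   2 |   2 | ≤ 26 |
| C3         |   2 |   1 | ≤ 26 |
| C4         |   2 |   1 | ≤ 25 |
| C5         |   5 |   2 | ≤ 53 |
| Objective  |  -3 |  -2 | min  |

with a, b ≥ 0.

(0, 0), (10.6, 0), (9, 4), (3, 10), (0, 12)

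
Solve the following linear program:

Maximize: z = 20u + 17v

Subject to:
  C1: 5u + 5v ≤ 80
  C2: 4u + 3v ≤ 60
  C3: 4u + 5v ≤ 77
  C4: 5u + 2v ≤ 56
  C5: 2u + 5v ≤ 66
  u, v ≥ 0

Evaluate the objective at each vertex of the feasible region:
  z(0, 0) = 0
  z(11.2, 0) = 224
  z(8, 8) = 296  ←
  z(4.667, 11.33) = 286
  z(0, 13.2) = 224.4
The maximum is at u = 8, v = 8.

u = 8, v = 8, z = 296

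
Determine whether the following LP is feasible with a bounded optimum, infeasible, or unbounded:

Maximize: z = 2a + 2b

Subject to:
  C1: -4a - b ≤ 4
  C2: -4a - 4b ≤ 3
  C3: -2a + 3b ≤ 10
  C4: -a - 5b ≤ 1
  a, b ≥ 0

Unbounded (objective can increase without bound)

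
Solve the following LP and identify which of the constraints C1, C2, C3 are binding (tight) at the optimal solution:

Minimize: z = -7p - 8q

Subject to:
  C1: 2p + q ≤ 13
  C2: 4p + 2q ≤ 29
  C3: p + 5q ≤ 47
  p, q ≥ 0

At p = 2, q = 9, compute slack b - a·x for each constraint:
  C1: 13 − 13 = 0  (binding)
  C2: 29 − 26 = 3  (slack)
  C3: 47 − 47 = 0  (binding)

Optimal: p = 2, q = 9
Binding: C1, C3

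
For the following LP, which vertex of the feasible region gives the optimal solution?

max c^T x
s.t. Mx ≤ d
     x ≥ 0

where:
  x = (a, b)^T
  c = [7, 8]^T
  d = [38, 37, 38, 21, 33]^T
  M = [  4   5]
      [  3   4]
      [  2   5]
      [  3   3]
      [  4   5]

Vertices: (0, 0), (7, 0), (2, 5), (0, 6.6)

Evaluate the objective at each vertex of the feasible region:
  z(0, 0) = 0
  z(7, 0) = 49
  z(2, 5) = 54  ←
  z(0, 6.6) = 52.8
The maximum is at a = 2, b = 5.

(2, 5)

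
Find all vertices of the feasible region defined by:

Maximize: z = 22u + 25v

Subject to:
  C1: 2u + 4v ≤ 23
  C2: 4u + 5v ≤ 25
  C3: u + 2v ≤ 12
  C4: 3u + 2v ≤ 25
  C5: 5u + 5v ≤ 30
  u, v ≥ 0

(0, 0), (6, 0), (5, 1), (0, 5)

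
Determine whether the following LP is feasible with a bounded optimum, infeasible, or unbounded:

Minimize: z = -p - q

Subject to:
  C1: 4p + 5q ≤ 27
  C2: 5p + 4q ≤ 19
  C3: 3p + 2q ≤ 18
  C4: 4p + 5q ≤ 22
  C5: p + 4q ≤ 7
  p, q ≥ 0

Feasible with a bounded optimal solution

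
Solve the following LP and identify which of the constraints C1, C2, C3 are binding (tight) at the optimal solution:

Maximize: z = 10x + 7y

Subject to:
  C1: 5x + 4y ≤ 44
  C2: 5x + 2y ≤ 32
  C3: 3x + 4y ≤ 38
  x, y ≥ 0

At x = 4, y = 6, compute slack b - a·x for each constraint:
  C1: 44 − 44 = 0  (binding)
  C2: 32 − 32 = 0  (binding)
  C3: 38 − 36 = 2  (slack)

Optimal: x = 4, y = 6
Binding: C1, C2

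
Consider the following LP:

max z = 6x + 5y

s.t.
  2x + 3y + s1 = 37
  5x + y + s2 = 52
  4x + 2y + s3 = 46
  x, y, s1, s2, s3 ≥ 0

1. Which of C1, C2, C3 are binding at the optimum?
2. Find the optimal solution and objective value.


1. C1, C3
2. x = 8, y = 7, z = 83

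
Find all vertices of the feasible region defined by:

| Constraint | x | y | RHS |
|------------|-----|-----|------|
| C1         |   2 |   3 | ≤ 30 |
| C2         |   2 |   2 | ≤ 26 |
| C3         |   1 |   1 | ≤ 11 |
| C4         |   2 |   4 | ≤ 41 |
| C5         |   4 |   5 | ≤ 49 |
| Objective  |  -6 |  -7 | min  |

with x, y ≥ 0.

(0, 0), (11, 0), (6, 5), (0, 9.8)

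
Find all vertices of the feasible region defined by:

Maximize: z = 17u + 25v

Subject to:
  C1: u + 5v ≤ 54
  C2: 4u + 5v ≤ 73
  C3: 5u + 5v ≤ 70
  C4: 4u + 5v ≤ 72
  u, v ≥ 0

(0, 0), (14, 0), (4, 10), (0, 10.8)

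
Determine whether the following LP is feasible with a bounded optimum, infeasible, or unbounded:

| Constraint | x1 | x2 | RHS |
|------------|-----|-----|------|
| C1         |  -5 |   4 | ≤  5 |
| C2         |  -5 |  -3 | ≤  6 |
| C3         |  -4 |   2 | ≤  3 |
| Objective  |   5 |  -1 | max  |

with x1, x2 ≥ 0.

Unbounded (objective can increase without bound)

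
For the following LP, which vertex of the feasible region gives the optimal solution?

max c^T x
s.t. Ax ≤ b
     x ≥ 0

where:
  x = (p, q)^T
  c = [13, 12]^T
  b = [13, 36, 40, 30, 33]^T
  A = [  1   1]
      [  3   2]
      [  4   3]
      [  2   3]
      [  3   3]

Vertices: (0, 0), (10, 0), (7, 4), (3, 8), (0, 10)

Evaluate the objective at each vertex of the feasible region:
  z(0, 0) = 0
  z(10, 0) = 130
  z(7, 4) = 139  ←
  z(3, 8) = 135
  z(0, 10) = 120
The maximum is at p = 7, q = 4.

(7, 4)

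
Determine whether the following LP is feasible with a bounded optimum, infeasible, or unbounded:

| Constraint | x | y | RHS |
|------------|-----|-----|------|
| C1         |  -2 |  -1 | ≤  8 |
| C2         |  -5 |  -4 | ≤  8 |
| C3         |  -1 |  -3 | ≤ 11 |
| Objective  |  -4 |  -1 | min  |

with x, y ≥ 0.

Unbounded (objective can decrease without bound)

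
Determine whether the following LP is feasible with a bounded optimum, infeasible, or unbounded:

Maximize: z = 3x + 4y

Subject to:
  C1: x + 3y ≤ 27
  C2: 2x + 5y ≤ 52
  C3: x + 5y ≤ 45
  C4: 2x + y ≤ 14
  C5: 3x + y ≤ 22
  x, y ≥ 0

Feasible with a bounded optimal solution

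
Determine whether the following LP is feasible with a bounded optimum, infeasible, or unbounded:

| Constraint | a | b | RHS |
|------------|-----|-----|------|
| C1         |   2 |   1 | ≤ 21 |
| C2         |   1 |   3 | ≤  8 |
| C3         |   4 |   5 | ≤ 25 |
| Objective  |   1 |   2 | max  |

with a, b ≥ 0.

Feasible with a bounded optimal solution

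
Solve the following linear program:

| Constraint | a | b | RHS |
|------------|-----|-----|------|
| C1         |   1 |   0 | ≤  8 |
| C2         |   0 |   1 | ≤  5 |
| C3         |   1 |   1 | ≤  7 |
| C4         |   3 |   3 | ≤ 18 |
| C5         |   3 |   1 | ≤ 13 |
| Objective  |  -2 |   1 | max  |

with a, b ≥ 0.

Evaluate the objective at each vertex of the feasible region:
  z(0, 0) = 0
  z(4.333, 0) = -8.667
  z(3.5, 2.5) = -4.5
  z(1, 5) = 3
  z(0, 5) = 5  ←
The maximum is at a = 0, b = 5.

a = 0, b = 5, z = 5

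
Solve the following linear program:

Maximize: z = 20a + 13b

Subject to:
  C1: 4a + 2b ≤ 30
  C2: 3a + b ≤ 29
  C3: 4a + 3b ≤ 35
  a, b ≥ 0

Evaluate the objective at each vertex of the feasible region:
  z(0, 0) = 0
  z(7.5, 0) = 150
  z(5, 5) = 165  ←
  z(0, 11.67) = 151.7
The maximum is at a = 5, b = 5.

a = 5, b = 5, z = 165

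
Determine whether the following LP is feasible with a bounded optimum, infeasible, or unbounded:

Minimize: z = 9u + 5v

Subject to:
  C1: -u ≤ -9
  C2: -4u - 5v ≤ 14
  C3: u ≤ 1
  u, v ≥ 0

Infeasible (no feasible solution exists)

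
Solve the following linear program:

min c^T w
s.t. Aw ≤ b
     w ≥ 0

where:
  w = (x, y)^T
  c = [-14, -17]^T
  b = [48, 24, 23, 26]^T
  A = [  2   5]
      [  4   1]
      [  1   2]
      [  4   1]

Evaluate the objective at each vertex of the feasible region:
  z(0, 0) = 0
  z(6, 0) = -84
  z(4, 8) = -192  ←
  z(0, 9.6) = -163.2
The minimum is at x = 4, y = 8.

x = 4, y = 8, z = -192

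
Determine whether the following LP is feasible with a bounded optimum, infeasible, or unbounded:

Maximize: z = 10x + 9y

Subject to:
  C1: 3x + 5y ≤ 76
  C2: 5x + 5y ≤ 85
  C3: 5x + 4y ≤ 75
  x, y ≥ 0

Feasible with a bounded optimal solution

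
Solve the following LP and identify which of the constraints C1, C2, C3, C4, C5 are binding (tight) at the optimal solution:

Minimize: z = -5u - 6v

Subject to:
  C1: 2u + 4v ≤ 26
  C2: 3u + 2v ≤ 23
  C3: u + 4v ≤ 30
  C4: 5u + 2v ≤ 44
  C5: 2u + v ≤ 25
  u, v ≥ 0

At u = 5, v = 4, compute slack b - a·x for each constraint:
  C1: 26 − 26 = 0  (binding)
  C2: 23 − 23 = 0  (binding)
  C3: 30 − 21 = 9  (slack)
  C4: 44 − 33 = 11  (slack)
  C5: 25 − 14 = 11  (slack)

Optimal: u = 5, v = 4
Binding: C1, C2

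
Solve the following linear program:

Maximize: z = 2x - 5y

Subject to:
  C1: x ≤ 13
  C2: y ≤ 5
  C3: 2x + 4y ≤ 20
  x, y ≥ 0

Evaluate the objective at each vertex of the feasible region:
  z(0, 0) = 0
  z(10, 0) = 20  ←
  z(0, 5) = -25
The maximum is at x = 10, y = 0.

x = 10, y = 0, z = 20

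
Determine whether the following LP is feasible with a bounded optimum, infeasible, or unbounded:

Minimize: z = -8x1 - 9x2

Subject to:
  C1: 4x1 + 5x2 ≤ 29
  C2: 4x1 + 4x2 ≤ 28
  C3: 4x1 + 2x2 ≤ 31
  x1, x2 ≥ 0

Feasible with a bounded optimal solution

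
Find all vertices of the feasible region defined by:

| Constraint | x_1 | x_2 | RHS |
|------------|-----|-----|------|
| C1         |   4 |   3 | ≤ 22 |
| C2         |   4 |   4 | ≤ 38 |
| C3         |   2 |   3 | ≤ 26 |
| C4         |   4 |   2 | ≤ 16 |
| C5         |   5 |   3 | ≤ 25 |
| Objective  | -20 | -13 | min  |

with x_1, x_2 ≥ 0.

(0, 0), (4, 0), (1, 6), (0, 7.333)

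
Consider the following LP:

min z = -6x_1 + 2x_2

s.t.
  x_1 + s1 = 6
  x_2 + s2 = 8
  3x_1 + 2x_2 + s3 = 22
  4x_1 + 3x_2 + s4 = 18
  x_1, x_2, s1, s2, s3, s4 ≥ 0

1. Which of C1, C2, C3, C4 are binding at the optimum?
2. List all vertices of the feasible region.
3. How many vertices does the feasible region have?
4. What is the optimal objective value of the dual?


1. C4
2. (0, 0), (4.5, 0), (0, 6)
3. 3
4. -27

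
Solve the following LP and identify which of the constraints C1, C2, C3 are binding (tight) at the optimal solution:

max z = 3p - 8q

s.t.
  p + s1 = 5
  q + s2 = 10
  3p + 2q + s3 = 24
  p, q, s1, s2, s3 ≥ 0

At p = 5, q = 0, compute slack b - a·x for each constraint:
  C1: 5 − 5 = 0  (binding)
  C2: 10 − 0 = 10  (slack)
  C3: 24 − 15 = 9  (slack)

Optimal: p = 5, q = 0
Binding: C1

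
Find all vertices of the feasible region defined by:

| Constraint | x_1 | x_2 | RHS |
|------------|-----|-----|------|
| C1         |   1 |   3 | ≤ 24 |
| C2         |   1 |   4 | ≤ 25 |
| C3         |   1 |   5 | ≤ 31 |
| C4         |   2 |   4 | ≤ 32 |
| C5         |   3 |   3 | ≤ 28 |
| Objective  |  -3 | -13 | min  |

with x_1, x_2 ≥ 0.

(0, 0), (9.333, 0), (4.111, 5.222), (1, 6), (0, 6.2)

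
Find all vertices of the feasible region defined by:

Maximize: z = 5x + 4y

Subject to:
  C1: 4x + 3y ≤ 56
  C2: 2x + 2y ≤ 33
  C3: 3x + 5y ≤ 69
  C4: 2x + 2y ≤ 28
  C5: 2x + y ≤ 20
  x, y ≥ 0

(0, 0), (10, 0), (6, 8), (0.5, 13.5), (0, 13.8)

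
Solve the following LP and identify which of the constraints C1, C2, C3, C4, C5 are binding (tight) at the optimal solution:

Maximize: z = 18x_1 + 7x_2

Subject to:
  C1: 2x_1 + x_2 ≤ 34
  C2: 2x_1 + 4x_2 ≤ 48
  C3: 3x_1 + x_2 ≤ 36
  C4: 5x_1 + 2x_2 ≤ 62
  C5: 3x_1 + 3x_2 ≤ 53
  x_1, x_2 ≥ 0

At x_1 = 10, x_2 = 6, compute slack b - a·x for each constraint:
  C1: 34 − 26 = 8  (slack)
  C2: 48 − 44 = 4  (slack)
  C3: 36 − 36 = 0  (binding)
  C4: 62 − 62 = 0  (binding)
  C5: 53 − 48 = 5  (slack)

Optimal: x_1 = 10, x_2 = 6
Binding: C3, C4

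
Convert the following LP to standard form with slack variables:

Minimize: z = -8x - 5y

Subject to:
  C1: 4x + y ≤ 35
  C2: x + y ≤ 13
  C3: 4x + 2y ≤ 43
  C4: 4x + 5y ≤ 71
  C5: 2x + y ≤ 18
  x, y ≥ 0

min z = -8x - 5y

s.t.
  4x + y + s1 = 35
  x + y + s2 = 13
  4x + 2y + s3 = 43
  4x + 5y + s4 = 71
  2x + y + s5 = 18
  x, y, s1, s2, s3, s4, s5 ≥ 0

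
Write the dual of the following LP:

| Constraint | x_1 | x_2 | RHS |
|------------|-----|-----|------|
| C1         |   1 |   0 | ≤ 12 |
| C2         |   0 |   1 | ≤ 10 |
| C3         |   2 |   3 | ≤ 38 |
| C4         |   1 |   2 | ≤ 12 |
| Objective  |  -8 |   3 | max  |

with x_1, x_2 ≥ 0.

Primal max cᵀx s.t. Ax ≤ b, x ≥ 0  →  Dual min bᵀy s.t. Aᵀy ≥ c, y ≥ 0.

Minimize: z = 12y1 + 10y2 + 38y3 + 12y4

Subject to:
  y1 + 2y3 + y4 ≥ -8
  y2 + 3y3 + 2y4 ≥ 3
  y1, y2, y3, y4 ≥ 0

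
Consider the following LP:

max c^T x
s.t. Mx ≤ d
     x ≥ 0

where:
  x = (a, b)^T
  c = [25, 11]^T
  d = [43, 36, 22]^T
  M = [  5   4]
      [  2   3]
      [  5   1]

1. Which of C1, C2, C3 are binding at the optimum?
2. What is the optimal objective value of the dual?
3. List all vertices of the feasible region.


1. C1, C3
2. 152
3. (0, 0), (4.4, 0), (3, 7), (0, 10.75)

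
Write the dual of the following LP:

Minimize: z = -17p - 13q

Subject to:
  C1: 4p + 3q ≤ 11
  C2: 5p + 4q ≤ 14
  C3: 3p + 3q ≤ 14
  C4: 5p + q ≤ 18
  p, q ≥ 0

Primal min cᵀx s.t. Ax ≤ b, x ≥ 0  →  Dual max −bᵀy s.t. Aᵀy ≥ −c, y ≥ 0.

Maximize: z = -11y1 - 14y2 - 14y3 - 18y4

Subject to:
  4y1 + 5y2 + 3y3 + 5y4 ≥ 17
  3y1 + 4y2 + 3y3 + y4 ≥ 13
  y1, y2, y3, y4 ≥ 0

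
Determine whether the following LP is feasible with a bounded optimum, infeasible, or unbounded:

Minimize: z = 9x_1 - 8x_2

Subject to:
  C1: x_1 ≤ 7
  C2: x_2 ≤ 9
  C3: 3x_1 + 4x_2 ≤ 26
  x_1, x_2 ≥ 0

Feasible with a bounded optimal solution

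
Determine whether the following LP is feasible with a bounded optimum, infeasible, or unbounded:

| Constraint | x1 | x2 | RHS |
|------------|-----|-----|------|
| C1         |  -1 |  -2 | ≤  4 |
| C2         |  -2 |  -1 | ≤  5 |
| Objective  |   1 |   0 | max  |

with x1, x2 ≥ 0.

Unbounded (objective can increase without bound)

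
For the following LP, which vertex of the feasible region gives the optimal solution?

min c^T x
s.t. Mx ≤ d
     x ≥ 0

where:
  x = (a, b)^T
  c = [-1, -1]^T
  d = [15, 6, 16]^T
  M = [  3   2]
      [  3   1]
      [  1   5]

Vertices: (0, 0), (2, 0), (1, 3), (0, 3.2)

Evaluate the objective at each vertex of the feasible region:
  z(0, 0) = 0
  z(2, 0) = -2
  z(1, 3) = -4  ←
  z(0, 3.2) = -3.2
The minimum is at a = 1, b = 3.

(1, 3)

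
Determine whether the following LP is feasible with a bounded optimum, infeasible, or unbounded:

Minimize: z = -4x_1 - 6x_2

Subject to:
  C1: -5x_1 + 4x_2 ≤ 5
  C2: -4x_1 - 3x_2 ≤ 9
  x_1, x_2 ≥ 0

Unbounded (objective can decrease without bound)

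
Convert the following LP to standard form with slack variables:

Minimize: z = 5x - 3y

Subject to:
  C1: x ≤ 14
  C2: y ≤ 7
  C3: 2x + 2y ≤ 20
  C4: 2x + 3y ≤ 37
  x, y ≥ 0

min z = 5x - 3y

s.t.
  x + s1 = 14
  y + s2 = 7
  2x + 2y + s3 = 20
  2x + 3y + s4 = 37
  x, y, s1, s2, s3, s4 ≥ 0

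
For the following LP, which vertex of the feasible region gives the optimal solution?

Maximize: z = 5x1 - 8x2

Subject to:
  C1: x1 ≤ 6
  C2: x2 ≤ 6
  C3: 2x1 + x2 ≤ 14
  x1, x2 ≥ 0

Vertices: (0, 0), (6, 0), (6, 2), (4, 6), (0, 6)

Evaluate the objective at each vertex of the feasible region:
  z(0, 0) = 0
  z(6, 0) = 30  ←
  z(6, 2) = 14
  z(4, 6) = -28
  z(0, 6) = -48
The maximum is at x1 = 6, x2 = 0.

(6, 0)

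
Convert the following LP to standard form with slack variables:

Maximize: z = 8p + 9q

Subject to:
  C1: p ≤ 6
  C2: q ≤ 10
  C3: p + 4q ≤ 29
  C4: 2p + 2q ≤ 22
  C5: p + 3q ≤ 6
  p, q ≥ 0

max z = 8p + 9q

s.t.
  p + s1 = 6
  q + s2 = 10
  p + 4q + s3 = 29
  2p + 2q + s4 = 22
  p + 3q + s5 = 6
  p, q, s1, s2, s3, s4, s5 ≥ 0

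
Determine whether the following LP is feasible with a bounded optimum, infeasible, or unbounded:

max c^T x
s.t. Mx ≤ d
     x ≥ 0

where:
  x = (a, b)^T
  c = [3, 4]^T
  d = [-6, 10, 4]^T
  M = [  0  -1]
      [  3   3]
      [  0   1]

Infeasible (no feasible solution exists)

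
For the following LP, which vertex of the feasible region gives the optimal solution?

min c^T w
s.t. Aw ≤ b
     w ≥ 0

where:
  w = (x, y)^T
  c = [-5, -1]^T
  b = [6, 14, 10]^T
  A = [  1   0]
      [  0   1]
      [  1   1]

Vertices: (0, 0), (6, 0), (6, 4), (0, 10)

Evaluate the objective at each vertex of the feasible region:
  z(0, 0) = 0
  z(6, 0) = -30
  z(6, 4) = -34  ←
  z(0, 10) = -10
The minimum is at x = 6, y = 4.

(6, 4)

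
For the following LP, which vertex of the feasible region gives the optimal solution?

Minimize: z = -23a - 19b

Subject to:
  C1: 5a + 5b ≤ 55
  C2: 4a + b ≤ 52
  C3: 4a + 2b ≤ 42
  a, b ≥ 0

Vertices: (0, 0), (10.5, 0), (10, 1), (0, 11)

Evaluate the objective at each vertex of the feasible region:
  z(0, 0) = 0
  z(10.5, 0) = -241.5
  z(10, 1) = -249  ←
  z(0, 11) = -209
The minimum is at a = 10, b = 1.

(10, 1)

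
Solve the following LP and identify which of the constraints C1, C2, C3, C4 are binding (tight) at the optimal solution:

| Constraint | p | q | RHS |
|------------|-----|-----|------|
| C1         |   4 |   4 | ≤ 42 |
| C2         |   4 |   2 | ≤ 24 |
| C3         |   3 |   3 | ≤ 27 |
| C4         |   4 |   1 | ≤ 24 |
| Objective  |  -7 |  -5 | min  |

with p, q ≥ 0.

At p = 3, q = 6, compute slack b - a·x for each constraint:
  C1: 42 − 36 = 6  (slack)
  C2: 24 − 24 = 0  (binding)
  C3: 27 − 27 = 0  (binding)
  C4: 24 − 18 = 6  (slack)

Optimal: p = 3, q = 6
Binding: C2, C3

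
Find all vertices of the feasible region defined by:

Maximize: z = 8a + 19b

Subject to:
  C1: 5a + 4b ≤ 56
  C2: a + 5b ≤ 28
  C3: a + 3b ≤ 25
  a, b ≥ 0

(0, 0), (11.2, 0), (8, 4), (0, 5.6)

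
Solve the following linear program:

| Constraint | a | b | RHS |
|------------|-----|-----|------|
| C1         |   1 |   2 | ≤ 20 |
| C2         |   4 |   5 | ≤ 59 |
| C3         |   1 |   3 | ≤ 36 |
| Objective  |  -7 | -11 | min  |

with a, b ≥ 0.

Evaluate the objective at each vertex of the feasible region:
  z(0, 0) = 0
  z(14.75, 0) = -103.2
  z(6, 7) = -119  ←
  z(0, 10) = -110
The minimum is at a = 6, b = 7.

a = 6, b = 7, z = -119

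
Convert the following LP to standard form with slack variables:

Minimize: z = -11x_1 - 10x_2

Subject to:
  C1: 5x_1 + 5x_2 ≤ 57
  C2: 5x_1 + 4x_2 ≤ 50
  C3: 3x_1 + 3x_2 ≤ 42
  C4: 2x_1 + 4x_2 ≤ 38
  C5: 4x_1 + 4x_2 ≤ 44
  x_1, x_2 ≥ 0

min z = -11x_1 - 10x_2

s.t.
  5x_1 + 5x_2 + s1 = 57
  5x_1 + 4x_2 + s2 = 50
  3x_1 + 3x_2 + s3 = 42
  2x_1 + 4x_2 + s4 = 38
  4x_1 + 4x_2 + s5 = 44
  x_1, x_2, s1, s2, s3, s4, s5 ≥ 0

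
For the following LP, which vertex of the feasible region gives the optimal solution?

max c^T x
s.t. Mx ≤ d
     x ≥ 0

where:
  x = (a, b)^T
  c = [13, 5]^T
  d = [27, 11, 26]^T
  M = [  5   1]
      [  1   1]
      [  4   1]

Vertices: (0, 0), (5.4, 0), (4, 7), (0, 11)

Evaluate the objective at each vertex of the feasible region:
  z(0, 0) = 0
  z(5.4, 0) = 70.2
  z(4, 7) = 87  ←
  z(0, 11) = 55
The maximum is at a = 4, b = 7.

(4, 7)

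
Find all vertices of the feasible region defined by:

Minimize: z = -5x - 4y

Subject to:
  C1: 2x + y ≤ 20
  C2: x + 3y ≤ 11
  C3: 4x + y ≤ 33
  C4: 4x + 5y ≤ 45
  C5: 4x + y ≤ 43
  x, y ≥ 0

(0, 0), (8.25, 0), (8, 1), (0, 3.667)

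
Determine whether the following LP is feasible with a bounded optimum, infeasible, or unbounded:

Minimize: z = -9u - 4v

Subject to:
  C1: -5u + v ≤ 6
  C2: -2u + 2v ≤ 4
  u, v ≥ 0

Unbounded (objective can decrease without bound)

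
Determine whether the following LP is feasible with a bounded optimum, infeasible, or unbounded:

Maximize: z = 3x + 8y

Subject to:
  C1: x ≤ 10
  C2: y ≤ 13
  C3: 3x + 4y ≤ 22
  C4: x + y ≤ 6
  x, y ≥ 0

Feasible with a bounded optimal solution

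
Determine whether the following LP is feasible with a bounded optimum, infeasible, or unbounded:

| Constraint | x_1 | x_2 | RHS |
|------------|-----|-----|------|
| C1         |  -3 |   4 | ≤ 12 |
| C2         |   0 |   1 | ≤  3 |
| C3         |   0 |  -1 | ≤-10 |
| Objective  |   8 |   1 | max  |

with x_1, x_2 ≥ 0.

Infeasible (no feasible solution exists)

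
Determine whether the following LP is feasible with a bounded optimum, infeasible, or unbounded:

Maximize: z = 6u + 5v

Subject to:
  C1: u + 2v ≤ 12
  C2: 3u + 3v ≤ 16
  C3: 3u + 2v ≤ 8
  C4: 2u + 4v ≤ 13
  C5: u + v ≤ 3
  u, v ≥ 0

Feasible with a bounded optimal solution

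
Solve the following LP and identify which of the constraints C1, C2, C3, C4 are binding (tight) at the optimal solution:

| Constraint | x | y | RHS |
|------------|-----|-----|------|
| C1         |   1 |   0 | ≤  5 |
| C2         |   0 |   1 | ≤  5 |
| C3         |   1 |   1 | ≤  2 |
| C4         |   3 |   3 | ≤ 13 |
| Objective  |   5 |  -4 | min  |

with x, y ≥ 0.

At x = 0, y = 2, compute slack b - a·x for each constraint:
  C1: 5 − 0 = 5  (slack)
  C2: 5 − 2 = 3  (slack)
  C3: 2 − 2 = 0  (binding)
  C4: 13 − 6 = 7  (slack)

Optimal: x = 0, y = 2
Binding: C3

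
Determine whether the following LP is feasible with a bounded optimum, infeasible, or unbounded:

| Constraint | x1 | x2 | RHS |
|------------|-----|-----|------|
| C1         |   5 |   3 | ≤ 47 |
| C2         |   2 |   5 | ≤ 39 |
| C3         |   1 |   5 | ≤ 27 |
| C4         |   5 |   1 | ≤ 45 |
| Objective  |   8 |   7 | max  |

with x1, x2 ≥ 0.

Feasible with a bounded optimal solution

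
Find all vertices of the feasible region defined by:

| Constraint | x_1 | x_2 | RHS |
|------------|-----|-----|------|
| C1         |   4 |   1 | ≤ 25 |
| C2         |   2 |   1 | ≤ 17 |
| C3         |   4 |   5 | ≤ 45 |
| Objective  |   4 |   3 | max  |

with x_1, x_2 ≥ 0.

(0, 0), (6.25, 0), (5, 5), (0, 9)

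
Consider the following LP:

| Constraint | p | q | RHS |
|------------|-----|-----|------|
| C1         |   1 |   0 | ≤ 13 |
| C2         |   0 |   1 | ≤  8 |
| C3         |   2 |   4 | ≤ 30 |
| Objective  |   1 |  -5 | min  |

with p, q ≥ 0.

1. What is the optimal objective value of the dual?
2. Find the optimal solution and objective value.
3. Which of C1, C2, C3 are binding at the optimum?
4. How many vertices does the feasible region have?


1. -37.5
2. p = 0, q = 7.5, z = -37.5
3. C3
4. 4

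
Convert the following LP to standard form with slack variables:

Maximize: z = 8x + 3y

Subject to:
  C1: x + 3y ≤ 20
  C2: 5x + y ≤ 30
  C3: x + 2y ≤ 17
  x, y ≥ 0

max z = 8x + 3y

s.t.
  x + 3y + s1 = 20
  5x + y + s2 = 30
  x + 2y + s3 = 17
  x, y, s1, s2, s3 ≥ 0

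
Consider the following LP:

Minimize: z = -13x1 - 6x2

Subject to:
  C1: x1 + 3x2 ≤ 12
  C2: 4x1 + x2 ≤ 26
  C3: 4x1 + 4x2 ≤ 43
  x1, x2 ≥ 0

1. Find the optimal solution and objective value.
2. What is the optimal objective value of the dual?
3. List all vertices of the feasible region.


1. x1 = 6, x2 = 2, z = -90
2. -90
3. (0, 0), (6.5, 0), (6, 2), (0, 4)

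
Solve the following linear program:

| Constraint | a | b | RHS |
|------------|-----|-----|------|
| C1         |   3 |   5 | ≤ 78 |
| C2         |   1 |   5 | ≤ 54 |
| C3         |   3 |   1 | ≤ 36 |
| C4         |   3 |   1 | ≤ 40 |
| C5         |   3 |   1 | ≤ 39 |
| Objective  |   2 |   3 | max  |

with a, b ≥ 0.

Evaluate the objective at each vertex of the feasible region:
  z(0, 0) = 0
  z(12, 0) = 24
  z(9, 9) = 45  ←
  z(0, 10.8) = 32.4
The maximum is at a = 9, b = 9.

a = 9, b = 9, z = 45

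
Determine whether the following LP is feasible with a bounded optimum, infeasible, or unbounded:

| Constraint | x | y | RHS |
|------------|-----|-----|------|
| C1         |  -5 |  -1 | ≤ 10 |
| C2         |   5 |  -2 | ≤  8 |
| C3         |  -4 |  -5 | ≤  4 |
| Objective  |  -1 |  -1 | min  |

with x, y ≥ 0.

Unbounded (objective can decrease without bound)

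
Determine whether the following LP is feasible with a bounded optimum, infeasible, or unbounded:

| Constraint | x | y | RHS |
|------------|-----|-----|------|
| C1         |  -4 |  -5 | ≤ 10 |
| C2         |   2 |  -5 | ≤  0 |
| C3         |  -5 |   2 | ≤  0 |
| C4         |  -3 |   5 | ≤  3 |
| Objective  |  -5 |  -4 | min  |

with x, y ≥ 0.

Unbounded (objective can decrease without bound)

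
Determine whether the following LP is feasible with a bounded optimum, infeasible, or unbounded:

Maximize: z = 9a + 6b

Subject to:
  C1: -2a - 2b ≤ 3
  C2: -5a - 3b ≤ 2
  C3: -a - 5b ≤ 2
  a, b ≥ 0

Unbounded (objective can increase without bound)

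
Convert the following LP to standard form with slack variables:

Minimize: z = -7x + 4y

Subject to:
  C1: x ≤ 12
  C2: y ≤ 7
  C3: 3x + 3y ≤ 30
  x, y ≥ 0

min z = -7x + 4y

s.t.
  x + s1 = 12
  y + s2 = 7
  3x + 3y + s3 = 30
  x, y, s1, s2, s3 ≥ 0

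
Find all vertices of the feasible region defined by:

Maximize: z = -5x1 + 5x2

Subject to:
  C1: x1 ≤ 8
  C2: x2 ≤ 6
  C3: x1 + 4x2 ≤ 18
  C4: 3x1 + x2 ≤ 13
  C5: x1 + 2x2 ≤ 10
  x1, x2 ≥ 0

(0, 0), (4.333, 0), (3.2, 3.4), (2, 4), (0, 4.5)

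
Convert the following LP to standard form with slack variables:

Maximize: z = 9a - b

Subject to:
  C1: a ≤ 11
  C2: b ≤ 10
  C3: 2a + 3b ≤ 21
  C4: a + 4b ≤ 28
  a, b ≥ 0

max z = 9a - b

s.t.
  a + s1 = 11
  b + s2 = 10
  2a + 3b + s3 = 21
  a + 4b + s4 = 28
  a, b, s1, s2, s3, s4 ≥ 0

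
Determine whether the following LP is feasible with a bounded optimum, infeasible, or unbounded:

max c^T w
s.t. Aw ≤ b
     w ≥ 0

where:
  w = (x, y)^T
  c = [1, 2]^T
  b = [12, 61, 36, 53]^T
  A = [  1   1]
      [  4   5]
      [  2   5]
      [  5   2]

Feasible with a bounded optimal solution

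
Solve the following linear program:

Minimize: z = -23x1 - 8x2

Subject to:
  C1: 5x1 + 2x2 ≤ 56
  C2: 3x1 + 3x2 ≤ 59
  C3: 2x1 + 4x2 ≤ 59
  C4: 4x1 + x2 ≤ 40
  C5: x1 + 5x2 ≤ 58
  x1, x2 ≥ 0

Evaluate the objective at each vertex of the feasible region:
  z(0, 0) = 0
  z(10, 0) = -230
  z(8, 8) = -248  ←
  z(7.13, 10.17) = -245.4
  z(0, 11.6) = -92.8
The minimum is at x1 = 8, x2 = 8.

x1 = 8, x2 = 8, z = -248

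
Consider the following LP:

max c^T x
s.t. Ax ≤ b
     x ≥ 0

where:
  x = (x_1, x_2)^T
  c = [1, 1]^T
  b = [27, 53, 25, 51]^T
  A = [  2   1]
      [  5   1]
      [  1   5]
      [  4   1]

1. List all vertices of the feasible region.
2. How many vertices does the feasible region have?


1. (0, 0), (10.6, 0), (10, 3), (0, 5)
2. 4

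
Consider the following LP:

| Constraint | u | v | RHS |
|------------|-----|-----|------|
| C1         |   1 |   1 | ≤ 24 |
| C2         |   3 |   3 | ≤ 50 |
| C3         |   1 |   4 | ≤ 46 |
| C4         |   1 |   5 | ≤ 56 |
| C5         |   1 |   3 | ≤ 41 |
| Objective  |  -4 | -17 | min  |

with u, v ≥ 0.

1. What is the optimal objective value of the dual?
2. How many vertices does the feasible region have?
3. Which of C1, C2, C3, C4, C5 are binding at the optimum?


1. -194
2. 5
3. C3, C4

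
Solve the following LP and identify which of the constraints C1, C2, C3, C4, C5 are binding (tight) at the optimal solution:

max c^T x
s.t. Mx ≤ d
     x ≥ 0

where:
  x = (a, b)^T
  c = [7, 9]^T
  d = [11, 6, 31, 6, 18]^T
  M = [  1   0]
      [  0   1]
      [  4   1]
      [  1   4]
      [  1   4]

At a = 6, b = 0, compute slack b - a·x for each constraint:
  C1: 11 − 6 = 5  (slack)
  C2: 6 − 0 = 6  (slack)
  C3: 31 − 24 = 7  (slack)
  C4: 6 − 6 = 0  (binding)
  C5: 18 − 6 = 12  (slack)

Optimal: a = 6, b = 0
Binding: C4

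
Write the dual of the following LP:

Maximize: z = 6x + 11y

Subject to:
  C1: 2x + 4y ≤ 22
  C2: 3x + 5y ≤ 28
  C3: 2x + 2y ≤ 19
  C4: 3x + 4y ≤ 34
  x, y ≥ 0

Primal max cᵀx s.t. Ax ≤ b, x ≥ 0  →  Dual min bᵀy s.t. Aᵀy ≥ c, y ≥ 0.

Minimize: z = 22y1 + 28y2 + 19y3 + 34y4

Subject to:
  2y1 + 3y2 + 2y3 + 3y4 ≥ 6
  4y1 + 5y2 + 2y3 + 4y4 ≥ 11
  y1, y2, y3, y4 ≥ 0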